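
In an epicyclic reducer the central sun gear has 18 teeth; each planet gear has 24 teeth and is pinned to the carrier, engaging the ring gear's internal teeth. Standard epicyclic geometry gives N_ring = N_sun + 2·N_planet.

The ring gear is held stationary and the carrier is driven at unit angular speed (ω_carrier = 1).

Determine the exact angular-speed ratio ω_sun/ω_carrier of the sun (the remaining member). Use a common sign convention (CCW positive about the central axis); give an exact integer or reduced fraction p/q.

N_ring = 18 + 2·24 = 66
18(ω_s−ω_c) = −66(ω_r−ω_c),  ω_r=0, ω_c=1
ω_s = 1 − (66/18)(0−1) = 14/3
ω_s/ω_c = 14/3

14/3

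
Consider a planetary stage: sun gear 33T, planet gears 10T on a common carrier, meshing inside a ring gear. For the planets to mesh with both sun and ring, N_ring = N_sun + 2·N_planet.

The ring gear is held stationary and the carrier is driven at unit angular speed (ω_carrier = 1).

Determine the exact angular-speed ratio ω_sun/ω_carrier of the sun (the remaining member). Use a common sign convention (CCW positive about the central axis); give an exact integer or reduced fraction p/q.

N_ring = 33 + 2·10 = 53
33(ω_s−ω_c) = −53(ω_r−ω_c),  ω_r=0, ω_c=1
ω_s = 1 − (53/33)(0−1) = 86/33
ω_s/ω_c = 86/33

86/33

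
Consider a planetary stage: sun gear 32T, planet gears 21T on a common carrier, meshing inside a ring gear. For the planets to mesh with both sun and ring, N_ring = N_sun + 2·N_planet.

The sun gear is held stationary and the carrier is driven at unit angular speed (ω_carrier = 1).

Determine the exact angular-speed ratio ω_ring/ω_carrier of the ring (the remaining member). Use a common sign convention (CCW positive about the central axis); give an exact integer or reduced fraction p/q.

53/37

N_ring = 32 + 2·21 = 74
32(ω_s−ω_c) = −74(ω_r−ω_c),  ω_s=0, ω_c=1
ω_r = 1 − (32/74)(0−1) = 53/37
ω_r/ω_c = 53/37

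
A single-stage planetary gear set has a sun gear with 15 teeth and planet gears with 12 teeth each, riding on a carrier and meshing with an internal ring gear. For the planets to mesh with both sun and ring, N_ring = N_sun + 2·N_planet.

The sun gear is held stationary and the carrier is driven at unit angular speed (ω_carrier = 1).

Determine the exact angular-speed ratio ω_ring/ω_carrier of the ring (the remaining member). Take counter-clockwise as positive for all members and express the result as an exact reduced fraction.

18/13

N_ring = 15 + 2·12 = 39
15(ω_s−ω_c) = −39(ω_r−ω_c),  ω_s=0, ω_c=1
ω_r = 1 − (15/39)(0−1) = 18/13
ω_r/ω_c = 18/13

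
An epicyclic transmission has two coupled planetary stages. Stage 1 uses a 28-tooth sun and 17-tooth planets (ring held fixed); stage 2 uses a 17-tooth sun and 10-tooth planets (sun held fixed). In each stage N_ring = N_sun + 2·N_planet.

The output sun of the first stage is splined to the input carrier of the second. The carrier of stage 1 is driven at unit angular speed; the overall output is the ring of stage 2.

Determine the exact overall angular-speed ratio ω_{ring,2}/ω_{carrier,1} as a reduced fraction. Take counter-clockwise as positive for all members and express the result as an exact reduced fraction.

1215/259

Stage 1: N_ring = 28 + 2·17 = 62
Stage 1: 28(ω_s−ω_c) = −62(ω_r−ω_c),  ω_r=0, ω_c=1
Stage 1: ω_s = 1 − (62/28)(0−1) = 45/14
  ⇒ ω_s¹/ω_c¹ = 45/14
Stage 2: N_ring = 17 + 2·10 = 37
Stage 2: 17(ω_s−ω_c) = −37(ω_r−ω_c),  ω_s=0, ω_c=1
Stage 2: ω_r = 1 − (17/37)(0−1) = 54/37
  ⇒ ω_r²/ω_c² = 54/37
Coupling ω_c² = ω_s¹ ⇒ overall = 45/14 × 54/37 = 1215/259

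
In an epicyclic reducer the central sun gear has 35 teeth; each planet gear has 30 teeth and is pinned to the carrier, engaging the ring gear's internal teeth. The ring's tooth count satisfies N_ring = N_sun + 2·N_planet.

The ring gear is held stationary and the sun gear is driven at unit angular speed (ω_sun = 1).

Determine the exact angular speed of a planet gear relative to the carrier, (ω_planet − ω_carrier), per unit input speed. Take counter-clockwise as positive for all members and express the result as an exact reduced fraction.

N_ring = 35 + 2·30 = 95
35(ω_s−ω_c) = −95(ω_r−ω_c),  ω_r=0, ω_s=1
35(1−ω_c) = −95(0−ω_c)  ⇒  130ω_c = 35  ⇒  ω_c = 7/26
sun–planet: 35·(1−7/26) = −30·(ω_p−ω_c)  ⇒  ω_p−ω_c = −(35/30)·(19/26) = -133/156

-133/156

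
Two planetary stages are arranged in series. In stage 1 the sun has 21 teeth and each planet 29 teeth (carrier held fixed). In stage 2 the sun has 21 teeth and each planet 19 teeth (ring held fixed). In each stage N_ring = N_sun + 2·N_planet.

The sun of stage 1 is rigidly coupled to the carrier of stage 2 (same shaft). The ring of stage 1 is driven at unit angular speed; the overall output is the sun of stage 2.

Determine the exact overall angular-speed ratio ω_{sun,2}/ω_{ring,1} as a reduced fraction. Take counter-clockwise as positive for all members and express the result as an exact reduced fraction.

Stage 1: N_ring = 21 + 2·29 = 79
Stage 1: 21(ω_s−ω_c) = −79(ω_r−ω_c),  ω_c=0, ω_r=1
Stage 1: ω_s = 0 − (79/21)(1−0) = -79/21
  ⇒ ω_s¹/ω_r¹ = -79/21
Stage 2: N_ring = 21 + 2·19 = 59
Stage 2: 21(ω_s−ω_c) = −59(ω_r−ω_c),  ω_r=0, ω_c=1
Stage 2: ω_s = 1 − (59/21)(0−1) = 80/21
  ⇒ ω_s²/ω_c² = 80/21
Coupling ω_c² = ω_s¹ ⇒ overall = -79/21 × 80/21 = -6320/441

-6320/441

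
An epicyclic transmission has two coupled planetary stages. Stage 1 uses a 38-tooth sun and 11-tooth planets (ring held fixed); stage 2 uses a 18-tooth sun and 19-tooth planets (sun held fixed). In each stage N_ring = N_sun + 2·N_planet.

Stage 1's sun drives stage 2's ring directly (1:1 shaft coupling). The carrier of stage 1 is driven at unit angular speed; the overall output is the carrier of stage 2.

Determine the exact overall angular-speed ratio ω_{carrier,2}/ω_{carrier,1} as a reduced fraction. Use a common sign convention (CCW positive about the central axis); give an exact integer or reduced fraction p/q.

Stage 1: N_ring = 38 + 2·11 = 60
Stage 1: 38(ω_s−ω_c) = −60(ω_r−ω_c),  ω_r=0, ω_c=1
Stage 1: ω_s = 1 − (60/38)(0−1) = 49/19
  ⇒ ω_s¹/ω_c¹ = 49/19
Stage 2: N_ring = 18 + 2·19 = 56
Stage 2: 18(ω_s−ω_c) = −56(ω_r−ω_c),  ω_s=0, ω_r=1
Stage 2: 18(0−ω_c) = −56(1−ω_c)  ⇒  74ω_c = 56  ⇒  ω_c = 28/37
  ⇒ ω_c²/ω_r² = 28/37
Coupling ω_r² = ω_s¹ ⇒ overall = 49/19 × 28/37 = 1372/703

1372/703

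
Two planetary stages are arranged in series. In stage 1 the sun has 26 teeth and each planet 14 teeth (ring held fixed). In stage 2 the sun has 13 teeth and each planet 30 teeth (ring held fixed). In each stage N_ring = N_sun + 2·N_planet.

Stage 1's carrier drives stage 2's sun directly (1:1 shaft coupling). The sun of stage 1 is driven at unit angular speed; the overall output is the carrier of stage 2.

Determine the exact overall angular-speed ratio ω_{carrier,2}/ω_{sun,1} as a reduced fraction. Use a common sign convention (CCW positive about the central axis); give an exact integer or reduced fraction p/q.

Stage 1: N_ring = 26 + 2·14 = 54
Stage 1: 26(ω_s−ω_c) = −54(ω_r−ω_c),  ω_r=0, ω_s=1
Stage 1: 26(1−ω_c) = −54(0−ω_c)  ⇒  80ω_c = 26  ⇒  ω_c = 13/40
  ⇒ ω_c¹/ω_s¹ = 13/40
Stage 2: N_ring = 13 + 2·30 = 73
Stage 2: 13(ω_s−ω_c) = −73(ω_r−ω_c),  ω_r=0, ω_s=1
Stage 2: 13(1−ω_c) = −73(0−ω_c)  ⇒  86ω_c = 13  ⇒  ω_c = 13/86
  ⇒ ω_c²/ω_s² = 13/86
Coupling ω_s² = ω_c¹ ⇒ overall = 13/40 × 13/86 = 169/3440

169/3440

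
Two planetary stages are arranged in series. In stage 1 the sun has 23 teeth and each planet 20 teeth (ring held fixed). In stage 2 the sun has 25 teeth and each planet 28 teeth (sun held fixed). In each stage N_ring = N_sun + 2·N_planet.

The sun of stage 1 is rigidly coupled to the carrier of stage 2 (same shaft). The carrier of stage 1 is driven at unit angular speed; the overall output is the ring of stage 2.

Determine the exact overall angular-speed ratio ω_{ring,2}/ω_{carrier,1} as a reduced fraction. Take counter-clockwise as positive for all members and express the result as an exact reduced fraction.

Stage 1: N_ring = 23 + 2·20 = 63
Stage 1: 23(ω_s−ω_c) = −63(ω_r−ω_c),  ω_r=0, ω_c=1
Stage 1: ω_s = 1 − (63/23)(0−1) = 86/23
  ⇒ ω_s¹/ω_c¹ = 86/23
Stage 2: N_ring = 25 + 2·28 = 81
Stage 2: 25(ω_s−ω_c) = −81(ω_r−ω_c),  ω_s=0, ω_c=1
Stage 2: ω_r = 1 − (25/81)(0−1) = 106/81
  ⇒ ω_r²/ω_c² = 106/81
Coupling ω_c² = ω_s¹ ⇒ overall = 86/23 × 106/81 = 9116/1863

9116/1863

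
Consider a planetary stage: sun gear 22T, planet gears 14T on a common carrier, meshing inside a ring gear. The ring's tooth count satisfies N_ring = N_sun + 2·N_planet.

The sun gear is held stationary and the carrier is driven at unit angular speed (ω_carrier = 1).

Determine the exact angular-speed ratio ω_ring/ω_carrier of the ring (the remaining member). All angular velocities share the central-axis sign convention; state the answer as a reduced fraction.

N_ring = 22 + 2·14 = 50
22(ω_s−ω_c) = −50(ω_r−ω_c),  ω_s=0, ω_c=1
ω_r = 1 − (22/50)(0−1) = 36/25
ω_r/ω_c = 36/25

36/25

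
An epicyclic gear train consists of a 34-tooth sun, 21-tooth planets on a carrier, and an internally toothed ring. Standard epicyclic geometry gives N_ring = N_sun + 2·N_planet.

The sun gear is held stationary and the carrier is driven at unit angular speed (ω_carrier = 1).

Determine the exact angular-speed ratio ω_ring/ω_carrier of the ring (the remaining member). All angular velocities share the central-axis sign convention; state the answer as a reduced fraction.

55/38

N_ring = 34 + 2·21 = 76
34(ω_s−ω_c) = −76(ω_r−ω_c),  ω_s=0, ω_c=1
ω_r = 1 − (34/76)(0−1) = 55/38
ω_r/ω_c = 55/38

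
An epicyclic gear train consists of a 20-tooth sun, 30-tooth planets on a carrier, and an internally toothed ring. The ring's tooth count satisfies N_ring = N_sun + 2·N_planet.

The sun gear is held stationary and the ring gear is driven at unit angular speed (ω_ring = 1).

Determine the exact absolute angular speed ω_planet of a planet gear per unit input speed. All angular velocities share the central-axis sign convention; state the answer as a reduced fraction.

N_ring = 20 + 2·30 = 80
20(ω_s−ω_c) = −80(ω_r−ω_c),  ω_s=0, ω_r=1
20(0−ω_c) = −80(1−ω_c)  ⇒  100ω_c = 80  ⇒  ω_c = 4/5
sun–planet: 20·(0−4/5) = −30·(ω_p−ω_c)  ⇒  ω_p−ω_c = −(20/30)·(-4/5) = 8/15
ω_p = 4/5 + 8/15 = 4/3

4/3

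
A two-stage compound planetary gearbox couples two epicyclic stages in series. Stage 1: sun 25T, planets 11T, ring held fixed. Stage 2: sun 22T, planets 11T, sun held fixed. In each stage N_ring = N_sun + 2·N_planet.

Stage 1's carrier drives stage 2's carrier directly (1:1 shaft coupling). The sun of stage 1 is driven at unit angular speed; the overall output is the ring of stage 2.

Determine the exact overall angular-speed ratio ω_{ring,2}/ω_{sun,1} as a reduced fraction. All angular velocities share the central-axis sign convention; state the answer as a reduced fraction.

25/48

Stage 1: N_ring = 25 + 2·11 = 47
Stage 1: 25(ω_s−ω_c) = −47(ω_r−ω_c),  ω_r=0, ω_s=1
Stage 1: 25(1−ω_c) = −47(0−ω_c)  ⇒  72ω_c = 25  ⇒  ω_c = 25/72
  ⇒ ω_c¹/ω_s¹ = 25/72
Stage 2: N_ring = 22 + 2·11 = 44
Stage 2: 22(ω_s−ω_c) = −44(ω_r−ω_c),  ω_s=0, ω_c=1
Stage 2: ω_r = 1 − (22/44)(0−1) = 3/2
  ⇒ ω_r²/ω_c² = 3/2
Coupling ω_c² = ω_c¹ ⇒ overall = 25/72 × 3/2 = 25/48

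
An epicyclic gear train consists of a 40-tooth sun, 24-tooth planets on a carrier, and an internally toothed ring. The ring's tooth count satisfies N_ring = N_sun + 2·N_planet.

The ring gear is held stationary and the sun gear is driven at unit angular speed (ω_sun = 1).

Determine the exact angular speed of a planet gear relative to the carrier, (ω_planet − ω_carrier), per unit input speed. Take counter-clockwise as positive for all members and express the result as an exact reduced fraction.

-55/48

N_ring = 40 + 2·24 = 88
40(ω_s−ω_c) = −88(ω_r−ω_c),  ω_r=0, ω_s=1
40(1−ω_c) = −88(0−ω_c)  ⇒  128ω_c = 40  ⇒  ω_c = 5/16
sun–planet: 40·(1−5/16) = −24·(ω_p−ω_c)  ⇒  ω_p−ω_c = −(40/24)·(11/16) = -55/48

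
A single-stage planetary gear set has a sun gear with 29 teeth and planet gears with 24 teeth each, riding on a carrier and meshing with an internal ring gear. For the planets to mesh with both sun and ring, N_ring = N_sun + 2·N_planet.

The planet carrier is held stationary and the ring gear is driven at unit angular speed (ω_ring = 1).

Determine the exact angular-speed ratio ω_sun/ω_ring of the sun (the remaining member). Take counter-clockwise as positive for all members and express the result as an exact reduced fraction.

-77/29

N_ring = 29 + 2·24 = 77
29(ω_s−ω_c) = −77(ω_r−ω_c),  ω_c=0, ω_r=1
ω_s = 0 − (77/29)(1−0) = -77/29
ω_s/ω_r = -77/29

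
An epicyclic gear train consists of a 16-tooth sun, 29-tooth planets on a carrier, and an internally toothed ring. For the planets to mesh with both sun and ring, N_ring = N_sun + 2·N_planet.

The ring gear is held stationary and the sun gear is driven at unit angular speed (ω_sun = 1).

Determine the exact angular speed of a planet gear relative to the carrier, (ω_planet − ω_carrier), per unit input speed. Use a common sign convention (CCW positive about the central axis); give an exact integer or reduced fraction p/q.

N_ring = 16 + 2·29 = 74
16(ω_s−ω_c) = −74(ω_r−ω_c),  ω_r=0, ω_s=1
16(1−ω_c) = −74(0−ω_c)  ⇒  90ω_c = 16  ⇒  ω_c = 8/45
sun–planet: 16·(1−8/45) = −29·(ω_p−ω_c)  ⇒  ω_p−ω_c = −(16/29)·(37/45) = -592/1305

-592/1305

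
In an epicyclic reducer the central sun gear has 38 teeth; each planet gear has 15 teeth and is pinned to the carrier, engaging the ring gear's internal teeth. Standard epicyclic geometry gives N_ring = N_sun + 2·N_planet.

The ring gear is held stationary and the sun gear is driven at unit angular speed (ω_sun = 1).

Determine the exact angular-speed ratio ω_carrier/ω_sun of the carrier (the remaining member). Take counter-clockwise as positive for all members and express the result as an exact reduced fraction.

19/53

N_ring = 38 + 2·15 = 68
38(ω_s−ω_c) = −68(ω_r−ω_c),  ω_r=0, ω_s=1
38(1−ω_c) = −68(0−ω_c)  ⇒  106ω_c = 38  ⇒  ω_c = 19/53
ω_c/ω_s = 19/53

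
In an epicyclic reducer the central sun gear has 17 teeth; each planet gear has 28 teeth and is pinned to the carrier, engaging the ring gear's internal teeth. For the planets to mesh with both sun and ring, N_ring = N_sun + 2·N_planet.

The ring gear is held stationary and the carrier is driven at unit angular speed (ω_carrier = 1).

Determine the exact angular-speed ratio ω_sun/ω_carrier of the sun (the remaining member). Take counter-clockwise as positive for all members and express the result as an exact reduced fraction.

90/17

N_ring = 17 + 2·28 = 73
17(ω_s−ω_c) = −73(ω_r−ω_c),  ω_r=0, ω_c=1
ω_s = 1 − (73/17)(0−1) = 90/17
ω_s/ω_c = 90/17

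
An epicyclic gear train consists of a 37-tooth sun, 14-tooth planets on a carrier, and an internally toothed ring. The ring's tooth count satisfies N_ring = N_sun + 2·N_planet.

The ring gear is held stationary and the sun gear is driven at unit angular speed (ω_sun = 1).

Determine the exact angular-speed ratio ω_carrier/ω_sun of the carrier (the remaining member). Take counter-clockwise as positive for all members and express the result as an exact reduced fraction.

N_ring = 37 + 2·14 = 65
37(ω_s−ω_c) = −65(ω_r−ω_c),  ω_r=0, ω_s=1
37(1−ω_c) = −65(0−ω_c)  ⇒  102ω_c = 37  ⇒  ω_c = 37/102
ω_c/ω_s = 37/102

37/102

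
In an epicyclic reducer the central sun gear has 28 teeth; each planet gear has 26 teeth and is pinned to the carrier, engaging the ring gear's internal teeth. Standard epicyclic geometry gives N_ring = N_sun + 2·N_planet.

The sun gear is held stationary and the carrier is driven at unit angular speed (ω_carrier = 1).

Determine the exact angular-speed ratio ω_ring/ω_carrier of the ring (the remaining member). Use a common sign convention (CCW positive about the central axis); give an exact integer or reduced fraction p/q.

27/20

N_ring = 28 + 2·26 = 80
28(ω_s−ω_c) = −80(ω_r−ω_c),  ω_s=0, ω_c=1
ω_r = 1 − (28/80)(0−1) = 27/20
ω_r/ω_c = 27/20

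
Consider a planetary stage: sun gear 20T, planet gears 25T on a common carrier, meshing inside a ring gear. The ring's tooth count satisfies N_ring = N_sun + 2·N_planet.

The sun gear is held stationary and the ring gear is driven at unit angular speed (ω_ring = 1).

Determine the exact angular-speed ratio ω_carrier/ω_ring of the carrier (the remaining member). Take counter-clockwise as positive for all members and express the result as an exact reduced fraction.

N_ring = 20 + 2·25 = 70
20(ω_s−ω_c) = −70(ω_r−ω_c),  ω_s=0, ω_r=1
20(0−ω_c) = −70(1−ω_c)  ⇒  90ω_c = 70  ⇒  ω_c = 7/9
ω_c/ω_r = 7/9

7/9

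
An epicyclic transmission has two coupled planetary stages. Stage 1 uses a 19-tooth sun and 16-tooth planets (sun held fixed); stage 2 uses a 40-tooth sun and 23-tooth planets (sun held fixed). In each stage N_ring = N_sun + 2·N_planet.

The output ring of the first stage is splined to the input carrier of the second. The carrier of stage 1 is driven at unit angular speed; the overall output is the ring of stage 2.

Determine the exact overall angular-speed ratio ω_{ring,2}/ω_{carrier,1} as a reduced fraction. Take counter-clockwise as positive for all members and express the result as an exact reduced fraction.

Stage 1: N_ring = 19 + 2·16 = 51
Stage 1: 19(ω_s−ω_c) = −51(ω_r−ω_c),  ω_s=0, ω_c=1
Stage 1: ω_r = 1 − (19/51)(0−1) = 70/51
  ⇒ ω_r¹/ω_c¹ = 70/51
Stage 2: N_ring = 40 + 2·23 = 86
Stage 2: 40(ω_s−ω_c) = −86(ω_r−ω_c),  ω_s=0, ω_c=1
Stage 2: ω_r = 1 − (40/86)(0−1) = 63/43
  ⇒ ω_r²/ω_c² = 63/43
Coupling ω_c² = ω_r¹ ⇒ overall = 70/51 × 63/43 = 1470/731

1470/731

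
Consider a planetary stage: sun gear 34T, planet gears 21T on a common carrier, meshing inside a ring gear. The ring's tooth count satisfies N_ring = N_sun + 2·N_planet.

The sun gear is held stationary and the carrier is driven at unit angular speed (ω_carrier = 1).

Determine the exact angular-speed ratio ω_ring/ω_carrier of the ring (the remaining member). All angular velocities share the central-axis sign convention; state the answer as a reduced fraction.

N_ring = 34 + 2·21 = 76
34(ω_s−ω_c) = −76(ω_r−ω_c),  ω_s=0, ω_c=1
ω_r = 1 − (34/76)(0−1) = 55/38
ω_r/ω_c = 55/38

55/38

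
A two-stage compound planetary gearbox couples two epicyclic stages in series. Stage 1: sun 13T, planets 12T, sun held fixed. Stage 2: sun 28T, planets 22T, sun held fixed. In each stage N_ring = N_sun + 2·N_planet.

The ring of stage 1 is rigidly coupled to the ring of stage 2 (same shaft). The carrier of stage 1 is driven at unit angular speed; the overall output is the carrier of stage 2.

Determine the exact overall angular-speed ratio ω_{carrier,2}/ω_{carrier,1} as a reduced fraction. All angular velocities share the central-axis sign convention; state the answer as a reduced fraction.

36/37

Stage 1: N_ring = 13 + 2·12 = 37
Stage 1: 13(ω_s−ω_c) = −37(ω_r−ω_c),  ω_s=0, ω_c=1
Stage 1: ω_r = 1 − (13/37)(0−1) = 50/37
  ⇒ ω_r¹/ω_c¹ = 50/37
Stage 2: N_ring = 28 + 2·22 = 72
Stage 2: 28(ω_s−ω_c) = −72(ω_r−ω_c),  ω_s=0, ω_r=1
Stage 2: 28(0−ω_c) = −72(1−ω_c)  ⇒  100ω_c = 72  ⇒  ω_c = 18/25
  ⇒ ω_c²/ω_r² = 18/25
Coupling ω_r² = ω_r¹ ⇒ overall = 50/37 × 18/25 = 36/37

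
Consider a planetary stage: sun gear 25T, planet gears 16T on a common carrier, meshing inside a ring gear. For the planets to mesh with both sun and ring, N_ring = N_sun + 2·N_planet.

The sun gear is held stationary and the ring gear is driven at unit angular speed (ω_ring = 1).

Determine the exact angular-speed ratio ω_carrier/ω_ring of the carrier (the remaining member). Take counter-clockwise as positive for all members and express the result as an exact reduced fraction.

N_ring = 25 + 2·16 = 57
25(ω_s−ω_c) = −57(ω_r−ω_c),  ω_s=0, ω_r=1
25(0−ω_c) = −57(1−ω_c)  ⇒  82ω_c = 57  ⇒  ω_c = 57/82
ω_c/ω_r = 57/82

57/82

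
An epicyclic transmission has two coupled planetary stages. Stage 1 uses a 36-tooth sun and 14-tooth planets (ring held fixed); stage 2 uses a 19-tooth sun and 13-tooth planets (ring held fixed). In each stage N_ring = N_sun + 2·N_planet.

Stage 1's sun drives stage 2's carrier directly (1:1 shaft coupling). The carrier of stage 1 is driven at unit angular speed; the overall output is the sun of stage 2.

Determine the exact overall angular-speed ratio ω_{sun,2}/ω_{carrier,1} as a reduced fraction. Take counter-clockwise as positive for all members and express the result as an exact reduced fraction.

1600/171

Stage 1: N_ring = 36 + 2·14 = 64
Stage 1: 36(ω_s−ω_c) = −64(ω_r−ω_c),  ω_r=0, ω_c=1
Stage 1: ω_s = 1 − (64/36)(0−1) = 25/9
  ⇒ ω_s¹/ω_c¹ = 25/9
Stage 2: N_ring = 19 + 2·13 = 45
Stage 2: 19(ω_s−ω_c) = −45(ω_r−ω_c),  ω_r=0, ω_c=1
Stage 2: ω_s = 1 − (45/19)(0−1) = 64/19
  ⇒ ω_s²/ω_c² = 64/19
Coupling ω_c² = ω_s¹ ⇒ overall = 25/9 × 64/19 = 1600/171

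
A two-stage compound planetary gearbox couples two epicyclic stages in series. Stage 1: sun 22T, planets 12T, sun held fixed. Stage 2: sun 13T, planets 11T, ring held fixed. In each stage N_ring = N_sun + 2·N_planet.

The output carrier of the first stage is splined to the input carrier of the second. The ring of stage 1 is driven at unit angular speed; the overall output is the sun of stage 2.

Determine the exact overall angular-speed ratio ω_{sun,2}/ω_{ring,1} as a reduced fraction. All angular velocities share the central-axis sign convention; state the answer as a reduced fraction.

Stage 1: N_ring = 22 + 2·12 = 46
Stage 1: 22(ω_s−ω_c) = −46(ω_r−ω_c),  ω_s=0, ω_r=1
Stage 1: 22(0−ω_c) = −46(1−ω_c)  ⇒  68ω_c = 46  ⇒  ω_c = 23/34
  ⇒ ω_c¹/ω_r¹ = 23/34
Stage 2: N_ring = 13 + 2·11 = 35
Stage 2: 13(ω_s−ω_c) = −35(ω_r−ω_c),  ω_r=0, ω_c=1
Stage 2: ω_s = 1 − (35/13)(0−1) = 48/13
  ⇒ ω_s²/ω_c² = 48/13
Coupling ω_c² = ω_c¹ ⇒ overall = 23/34 × 48/13 = 552/221

552/221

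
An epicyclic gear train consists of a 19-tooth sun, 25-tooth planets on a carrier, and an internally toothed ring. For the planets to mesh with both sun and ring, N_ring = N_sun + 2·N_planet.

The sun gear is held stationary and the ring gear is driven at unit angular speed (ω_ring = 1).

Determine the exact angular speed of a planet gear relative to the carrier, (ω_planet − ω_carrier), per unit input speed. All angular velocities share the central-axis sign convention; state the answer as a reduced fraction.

1311/2200

N_ring = 19 + 2·25 = 69
19(ω_s−ω_c) = −69(ω_r−ω_c),  ω_s=0, ω_r=1
19(0−ω_c) = −69(1−ω_c)  ⇒  88ω_c = 69  ⇒  ω_c = 69/88
sun–planet: 19·(0−69/88) = −25·(ω_p−ω_c)  ⇒  ω_p−ω_c = −(19/25)·(-69/88) = 1311/2200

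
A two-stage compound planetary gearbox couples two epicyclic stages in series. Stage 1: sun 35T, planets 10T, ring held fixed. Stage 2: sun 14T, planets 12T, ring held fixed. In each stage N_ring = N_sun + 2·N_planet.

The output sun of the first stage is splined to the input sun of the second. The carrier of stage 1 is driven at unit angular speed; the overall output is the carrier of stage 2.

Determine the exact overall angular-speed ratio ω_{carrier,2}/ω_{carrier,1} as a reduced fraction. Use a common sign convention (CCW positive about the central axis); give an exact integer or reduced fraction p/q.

9/13

Stage 1: N_ring = 35 + 2·10 = 55
Stage 1: 35(ω_s−ω_c) = −55(ω_r−ω_c),  ω_r=0, ω_c=1
Stage 1: ω_s = 1 − (55/35)(0−1) = 18/7
  ⇒ ω_s¹/ω_c¹ = 18/7
Stage 2: N_ring = 14 + 2·12 = 38
Stage 2: 14(ω_s−ω_c) = −38(ω_r−ω_c),  ω_r=0, ω_s=1
Stage 2: 14(1−ω_c) = −38(0−ω_c)  ⇒  52ω_c = 14  ⇒  ω_c = 7/26
  ⇒ ω_c²/ω_s² = 7/26
Coupling ω_s² = ω_s¹ ⇒ overall = 18/7 × 7/26 = 9/13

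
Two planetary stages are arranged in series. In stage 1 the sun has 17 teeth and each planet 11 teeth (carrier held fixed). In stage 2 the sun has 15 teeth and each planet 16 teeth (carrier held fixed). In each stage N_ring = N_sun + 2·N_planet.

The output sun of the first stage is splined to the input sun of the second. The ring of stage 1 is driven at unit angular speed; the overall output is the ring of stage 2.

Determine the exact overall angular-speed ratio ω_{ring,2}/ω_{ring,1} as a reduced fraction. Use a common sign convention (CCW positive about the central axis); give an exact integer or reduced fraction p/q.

Stage 1: N_ring = 17 + 2·11 = 39
Stage 1: 17(ω_s−ω_c) = −39(ω_r−ω_c),  ω_c=0, ω_r=1
Stage 1: ω_s = 0 − (39/17)(1−0) = -39/17
  ⇒ ω_s¹/ω_r¹ = -39/17
Stage 2: N_ring = 15 + 2·16 = 47
Stage 2: 15(ω_s−ω_c) = −47(ω_r−ω_c),  ω_c=0, ω_s=1
Stage 2: ω_r = 0 − (15/47)(1−0) = -15/47
  ⇒ ω_r²/ω_s² = -15/47
Coupling ω_s² = ω_s¹ ⇒ overall = -39/17 × -15/47 = 585/799

585/799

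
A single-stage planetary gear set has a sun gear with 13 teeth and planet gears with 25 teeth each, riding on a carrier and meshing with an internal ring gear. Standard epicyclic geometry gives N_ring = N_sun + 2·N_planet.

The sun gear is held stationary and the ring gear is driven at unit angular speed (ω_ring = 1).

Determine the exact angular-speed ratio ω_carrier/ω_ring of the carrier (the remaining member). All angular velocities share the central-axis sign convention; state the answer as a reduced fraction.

N_ring = 13 + 2·25 = 63
13(ω_s−ω_c) = −63(ω_r−ω_c),  ω_s=0, ω_r=1
13(0−ω_c) = −63(1−ω_c)  ⇒  76ω_c = 63  ⇒  ω_c = 63/76
ω_c/ω_r = 63/76

63/76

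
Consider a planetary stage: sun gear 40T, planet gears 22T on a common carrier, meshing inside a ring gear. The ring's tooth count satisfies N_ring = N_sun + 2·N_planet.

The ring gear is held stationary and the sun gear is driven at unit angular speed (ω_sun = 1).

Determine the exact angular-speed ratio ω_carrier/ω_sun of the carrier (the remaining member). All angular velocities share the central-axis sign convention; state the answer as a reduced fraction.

10/31

N_ring = 40 + 2·22 = 84
40(ω_s−ω_c) = −84(ω_r−ω_c),  ω_r=0, ω_s=1
40(1−ω_c) = −84(0−ω_c)  ⇒  124ω_c = 40  ⇒  ω_c = 10/31
ω_c/ω_s = 10/31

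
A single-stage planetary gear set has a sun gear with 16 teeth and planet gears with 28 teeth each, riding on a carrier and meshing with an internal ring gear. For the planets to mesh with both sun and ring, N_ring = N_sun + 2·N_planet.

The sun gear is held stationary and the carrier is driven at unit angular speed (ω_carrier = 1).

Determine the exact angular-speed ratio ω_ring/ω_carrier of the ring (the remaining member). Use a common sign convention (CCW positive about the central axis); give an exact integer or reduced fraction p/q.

N_ring = 16 + 2·28 = 72
16(ω_s−ω_c) = −72(ω_r−ω_c),  ω_s=0, ω_c=1
ω_r = 1 − (16/72)(0−1) = 11/9
ω_r/ω_c = 11/9

11/9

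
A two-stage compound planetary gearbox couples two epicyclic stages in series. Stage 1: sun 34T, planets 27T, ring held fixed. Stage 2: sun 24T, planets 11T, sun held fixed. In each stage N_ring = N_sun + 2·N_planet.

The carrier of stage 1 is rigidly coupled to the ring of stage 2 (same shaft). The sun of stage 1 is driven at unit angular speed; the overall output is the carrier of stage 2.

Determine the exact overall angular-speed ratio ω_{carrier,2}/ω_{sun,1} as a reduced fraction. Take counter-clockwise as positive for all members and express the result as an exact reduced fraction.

Stage 1: N_ring = 34 + 2·27 = 88
Stage 1: 34(ω_s−ω_c) = −88(ω_r−ω_c),  ω_r=0, ω_s=1
Stage 1: 34(1−ω_c) = −88(0−ω_c)  ⇒  122ω_c = 34  ⇒  ω_c = 17/61
  ⇒ ω_c¹/ω_s¹ = 17/61
Stage 2: N_ring = 24 + 2·11 = 46
Stage 2: 24(ω_s−ω_c) = −46(ω_r−ω_c),  ω_s=0, ω_r=1
Stage 2: 24(0−ω_c) = −46(1−ω_c)  ⇒  70ω_c = 46  ⇒  ω_c = 23/35
  ⇒ ω_c²/ω_r² = 23/35
Coupling ω_r² = ω_c¹ ⇒ overall = 17/61 × 23/35 = 391/2135

391/2135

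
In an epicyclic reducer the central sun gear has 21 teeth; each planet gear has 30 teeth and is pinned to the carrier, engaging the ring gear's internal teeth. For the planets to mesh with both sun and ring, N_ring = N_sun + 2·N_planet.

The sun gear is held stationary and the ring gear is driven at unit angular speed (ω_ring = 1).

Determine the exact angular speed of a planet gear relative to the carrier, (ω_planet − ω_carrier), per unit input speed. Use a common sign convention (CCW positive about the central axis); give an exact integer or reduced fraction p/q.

189/340

N_ring = 21 + 2·30 = 81
21(ω_s−ω_c) = −81(ω_r−ω_c),  ω_s=0, ω_r=1
21(0−ω_c) = −81(1−ω_c)  ⇒  102ω_c = 81  ⇒  ω_c = 27/34
sun–planet: 21·(0−27/34) = −30·(ω_p−ω_c)  ⇒  ω_p−ω_c = −(21/30)·(-27/34) = 189/340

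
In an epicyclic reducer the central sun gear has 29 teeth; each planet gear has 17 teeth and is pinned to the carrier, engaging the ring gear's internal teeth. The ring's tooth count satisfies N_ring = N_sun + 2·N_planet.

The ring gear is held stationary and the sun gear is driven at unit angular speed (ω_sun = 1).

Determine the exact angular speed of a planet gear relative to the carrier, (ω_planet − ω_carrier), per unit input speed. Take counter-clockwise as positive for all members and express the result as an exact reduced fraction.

N_ring = 29 + 2·17 = 63
29(ω_s−ω_c) = −63(ω_r−ω_c),  ω_r=0, ω_s=1
29(1−ω_c) = −63(0−ω_c)  ⇒  92ω_c = 29  ⇒  ω_c = 29/92
sun–planet: 29·(1−29/92) = −17·(ω_p−ω_c)  ⇒  ω_p−ω_c = −(29/17)·(63/92) = -1827/1564

-1827/1564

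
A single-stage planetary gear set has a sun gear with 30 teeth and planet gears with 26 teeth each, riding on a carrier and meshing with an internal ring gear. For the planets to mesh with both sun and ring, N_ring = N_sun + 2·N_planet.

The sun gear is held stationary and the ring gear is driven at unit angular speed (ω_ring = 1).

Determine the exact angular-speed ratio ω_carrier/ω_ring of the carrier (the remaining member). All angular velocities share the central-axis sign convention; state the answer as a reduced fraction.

41/56

N_ring = 30 + 2·26 = 82
30(ω_s−ω_c) = −82(ω_r−ω_c),  ω_s=0, ω_r=1
30(0−ω_c) = −82(1−ω_c)  ⇒  112ω_c = 82  ⇒  ω_c = 41/56
ω_c/ω_r = 41/56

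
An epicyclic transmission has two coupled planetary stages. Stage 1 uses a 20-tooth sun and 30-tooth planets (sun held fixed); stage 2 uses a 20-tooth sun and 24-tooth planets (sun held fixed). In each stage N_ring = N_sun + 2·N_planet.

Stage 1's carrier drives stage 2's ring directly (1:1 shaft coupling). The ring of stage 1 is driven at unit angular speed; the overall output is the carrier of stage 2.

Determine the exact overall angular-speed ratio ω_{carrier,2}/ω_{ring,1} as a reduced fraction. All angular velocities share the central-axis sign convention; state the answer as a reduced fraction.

Stage 1: N_ring = 20 + 2·30 = 80
Stage 1: 20(ω_s−ω_c) = −80(ω_r−ω_c),  ω_s=0, ω_r=1
Stage 1: 20(0−ω_c) = −80(1−ω_c)  ⇒  100ω_c = 80  ⇒  ω_c = 4/5
  ⇒ ω_c¹/ω_r¹ = 4/5
Stage 2: N_ring = 20 + 2·24 = 68
Stage 2: 20(ω_s−ω_c) = −68(ω_r−ω_c),  ω_s=0, ω_r=1
Stage 2: 20(0−ω_c) = −68(1−ω_c)  ⇒  88ω_c = 68  ⇒  ω_c = 17/22
  ⇒ ω_c²/ω_r² = 17/22
Coupling ω_r² = ω_c¹ ⇒ overall = 4/5 × 17/22 = 34/55

34/55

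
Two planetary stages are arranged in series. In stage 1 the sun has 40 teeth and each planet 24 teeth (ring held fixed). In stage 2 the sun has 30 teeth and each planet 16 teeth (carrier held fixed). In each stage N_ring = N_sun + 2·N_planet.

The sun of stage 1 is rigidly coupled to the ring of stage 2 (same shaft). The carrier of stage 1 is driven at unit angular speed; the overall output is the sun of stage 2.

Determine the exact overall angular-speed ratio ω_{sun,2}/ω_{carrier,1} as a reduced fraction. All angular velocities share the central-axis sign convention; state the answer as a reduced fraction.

-496/75

Stage 1: N_ring = 40 + 2·24 = 88
Stage 1: 40(ω_s−ω_c) = −88(ω_r−ω_c),  ω_r=0, ω_c=1
Stage 1: ω_s = 1 − (88/40)(0−1) = 16/5
  ⇒ ω_s¹/ω_c¹ = 16/5
Stage 2: N_ring = 30 + 2·16 = 62
Stage 2: 30(ω_s−ω_c) = −62(ω_r−ω_c),  ω_c=0, ω_r=1
Stage 2: ω_s = 0 − (62/30)(1−0) = -31/15
  ⇒ ω_s²/ω_r² = -31/15
Coupling ω_r² = ω_s¹ ⇒ overall = 16/5 × -31/15 = -496/75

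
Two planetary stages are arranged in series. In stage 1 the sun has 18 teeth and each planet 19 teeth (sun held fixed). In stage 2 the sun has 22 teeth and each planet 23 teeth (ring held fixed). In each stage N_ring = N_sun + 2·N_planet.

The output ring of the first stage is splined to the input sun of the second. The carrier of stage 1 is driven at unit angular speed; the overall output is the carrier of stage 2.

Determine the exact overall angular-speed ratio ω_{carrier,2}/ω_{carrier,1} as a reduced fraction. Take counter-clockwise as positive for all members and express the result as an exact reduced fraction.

Stage 1: N_ring = 18 + 2·19 = 56
Stage 1: 18(ω_s−ω_c) = −56(ω_r−ω_c),  ω_s=0, ω_c=1
Stage 1: ω_r = 1 − (18/56)(0−1) = 37/28
  ⇒ ω_r¹/ω_c¹ = 37/28
Stage 2: N_ring = 22 + 2·23 = 68
Stage 2: 22(ω_s−ω_c) = −68(ω_r−ω_c),  ω_r=0, ω_s=1
Stage 2: 22(1−ω_c) = −68(0−ω_c)  ⇒  90ω_c = 22  ⇒  ω_c = 11/45
  ⇒ ω_c²/ω_s² = 11/45
Coupling ω_s² = ω_r¹ ⇒ overall = 37/28 × 11/45 = 407/1260

407/1260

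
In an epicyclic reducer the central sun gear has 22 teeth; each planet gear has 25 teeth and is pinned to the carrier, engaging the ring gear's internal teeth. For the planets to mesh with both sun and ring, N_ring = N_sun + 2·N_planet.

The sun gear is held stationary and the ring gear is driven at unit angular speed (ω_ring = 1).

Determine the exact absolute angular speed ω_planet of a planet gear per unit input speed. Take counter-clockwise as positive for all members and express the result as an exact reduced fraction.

N_ring = 22 + 2·25 = 72
22(ω_s−ω_c) = −72(ω_r−ω_c),  ω_s=0, ω_r=1
22(0−ω_c) = −72(1−ω_c)  ⇒  94ω_c = 72  ⇒  ω_c = 36/47
sun–planet: 22·(0−36/47) = −25·(ω_p−ω_c)  ⇒  ω_p−ω_c = −(22/25)·(-36/47) = 792/1175
ω_p = 36/47 + 792/1175 = 36/25

36/25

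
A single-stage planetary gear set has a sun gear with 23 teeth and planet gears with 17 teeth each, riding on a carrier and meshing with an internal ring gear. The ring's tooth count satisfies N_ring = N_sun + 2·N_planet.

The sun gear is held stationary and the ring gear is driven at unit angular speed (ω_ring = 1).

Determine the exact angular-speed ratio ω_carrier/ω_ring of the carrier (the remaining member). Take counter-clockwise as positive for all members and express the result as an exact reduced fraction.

57/80

N_ring = 23 + 2·17 = 57
23(ω_s−ω_c) = −57(ω_r−ω_c),  ω_s=0, ω_r=1
23(0−ω_c) = −57(1−ω_c)  ⇒  80ω_c = 57  ⇒  ω_c = 57/80
ω_c/ω_r = 57/80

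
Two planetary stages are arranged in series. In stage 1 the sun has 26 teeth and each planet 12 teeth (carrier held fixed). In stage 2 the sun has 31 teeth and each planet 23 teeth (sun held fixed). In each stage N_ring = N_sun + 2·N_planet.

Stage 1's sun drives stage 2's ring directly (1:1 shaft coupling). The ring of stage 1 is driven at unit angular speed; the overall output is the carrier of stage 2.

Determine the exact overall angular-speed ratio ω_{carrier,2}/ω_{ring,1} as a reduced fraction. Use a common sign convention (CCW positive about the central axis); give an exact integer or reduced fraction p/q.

Stage 1: N_ring = 26 + 2·12 = 50
Stage 1: 26(ω_s−ω_c) = −50(ω_r−ω_c),  ω_c=0, ω_r=1
Stage 1: ω_s = 0 − (50/26)(1−0) = -25/13
  ⇒ ω_s¹/ω_r¹ = -25/13
Stage 2: N_ring = 31 + 2·23 = 77
Stage 2: 31(ω_s−ω_c) = −77(ω_r−ω_c),  ω_s=0, ω_r=1
Stage 2: 31(0−ω_c) = −77(1−ω_c)  ⇒  108ω_c = 77  ⇒  ω_c = 77/108
  ⇒ ω_c²/ω_r² = 77/108
Coupling ω_r² = ω_s¹ ⇒ overall = -25/13 × 77/108 = -1925/1404

-1925/1404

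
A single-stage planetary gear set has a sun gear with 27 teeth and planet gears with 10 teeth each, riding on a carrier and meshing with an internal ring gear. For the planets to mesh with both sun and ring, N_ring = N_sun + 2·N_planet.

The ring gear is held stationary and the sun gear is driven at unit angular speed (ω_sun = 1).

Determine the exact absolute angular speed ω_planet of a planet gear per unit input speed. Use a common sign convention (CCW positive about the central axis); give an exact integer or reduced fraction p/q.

-27/20

N_ring = 27 + 2·10 = 47
27(ω_s−ω_c) = −47(ω_r−ω_c),  ω_r=0, ω_s=1
27(1−ω_c) = −47(0−ω_c)  ⇒  74ω_c = 27  ⇒  ω_c = 27/74
sun–planet: 27·(1−27/74) = −10·(ω_p−ω_c)  ⇒  ω_p−ω_c = −(27/10)·(47/74) = -1269/740
ω_p = 27/74 − 1269/740 = -27/20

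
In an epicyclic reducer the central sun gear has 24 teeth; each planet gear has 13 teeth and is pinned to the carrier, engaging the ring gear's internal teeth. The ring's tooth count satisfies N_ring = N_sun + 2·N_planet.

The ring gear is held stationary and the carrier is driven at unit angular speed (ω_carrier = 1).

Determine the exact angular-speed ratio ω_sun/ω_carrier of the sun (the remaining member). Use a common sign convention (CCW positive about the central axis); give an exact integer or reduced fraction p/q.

37/12

N_ring = 24 + 2·13 = 50
24(ω_s−ω_c) = −50(ω_r−ω_c),  ω_r=0, ω_c=1
ω_s = 1 − (50/24)(0−1) = 37/12
ω_s/ω_c = 37/12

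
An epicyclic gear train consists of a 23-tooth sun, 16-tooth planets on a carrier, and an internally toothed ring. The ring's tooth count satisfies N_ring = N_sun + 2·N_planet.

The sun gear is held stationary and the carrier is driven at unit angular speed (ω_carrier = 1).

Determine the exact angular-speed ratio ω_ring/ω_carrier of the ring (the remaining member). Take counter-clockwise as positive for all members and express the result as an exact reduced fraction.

78/55

N_ring = 23 + 2·16 = 55
23(ω_s−ω_c) = −55(ω_r−ω_c),  ω_s=0, ω_c=1
ω_r = 1 − (23/55)(0−1) = 78/55
ω_r/ω_c = 78/55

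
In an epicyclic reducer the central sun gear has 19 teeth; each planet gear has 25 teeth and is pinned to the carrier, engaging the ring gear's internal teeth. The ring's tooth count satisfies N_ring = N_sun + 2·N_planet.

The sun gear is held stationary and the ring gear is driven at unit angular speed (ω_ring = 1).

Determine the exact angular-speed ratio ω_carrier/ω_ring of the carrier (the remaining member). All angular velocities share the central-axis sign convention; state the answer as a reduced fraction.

N_ring = 19 + 2·25 = 69
19(ω_s−ω_c) = −69(ω_r−ω_c),  ω_s=0, ω_r=1
19(0−ω_c) = −69(1−ω_c)  ⇒  88ω_c = 69  ⇒  ω_c = 69/88
ω_c/ω_r = 69/88

69/88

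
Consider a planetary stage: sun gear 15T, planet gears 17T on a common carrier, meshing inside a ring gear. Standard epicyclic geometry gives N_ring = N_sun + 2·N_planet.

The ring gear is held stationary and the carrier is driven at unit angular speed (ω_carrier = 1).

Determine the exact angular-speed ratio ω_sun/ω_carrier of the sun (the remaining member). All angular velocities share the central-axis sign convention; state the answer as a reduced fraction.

64/15

N_ring = 15 + 2·17 = 49
15(ω_s−ω_c) = −49(ω_r−ω_c),  ω_r=0, ω_c=1
ω_s = 1 − (49/15)(0−1) = 64/15
ω_s/ω_c = 64/15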